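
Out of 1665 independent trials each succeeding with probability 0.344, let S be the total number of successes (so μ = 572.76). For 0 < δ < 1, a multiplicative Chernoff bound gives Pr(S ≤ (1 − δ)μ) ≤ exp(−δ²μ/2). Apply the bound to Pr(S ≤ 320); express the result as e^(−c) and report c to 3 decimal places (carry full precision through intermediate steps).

Write 320 = (1 − δ)μ, so δ = 1 − 320/572.76 = 0.4413018…
Then the exponent is δ²μ/2 = (μ − 320)²/(2μ) = 55.771717.

55.772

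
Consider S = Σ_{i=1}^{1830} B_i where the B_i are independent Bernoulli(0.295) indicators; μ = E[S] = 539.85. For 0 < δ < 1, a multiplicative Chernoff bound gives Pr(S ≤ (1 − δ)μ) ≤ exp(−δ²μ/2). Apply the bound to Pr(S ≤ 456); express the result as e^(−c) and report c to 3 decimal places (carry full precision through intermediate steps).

Write 456 = (1 − δ)μ, so δ = 1 − 456/539.85 = 0.1553209…
Then the exponent is δ²μ/2 = (μ − 456)²/(2μ) = 6.511830.

6.512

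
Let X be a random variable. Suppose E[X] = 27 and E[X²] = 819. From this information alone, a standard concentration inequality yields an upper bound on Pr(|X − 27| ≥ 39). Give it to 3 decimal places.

0.059

The first two moments determine the variance, so Chebyshev's inequality is the sharpest standard bound available.
Var(X) = E[X²] − (E[X])² = 819 − 729 = 90.
Chebyshev's inequality: Pr(|X − μ| ≥ t) ≤ Var(X)/t² = 90/1521 = 0.0592.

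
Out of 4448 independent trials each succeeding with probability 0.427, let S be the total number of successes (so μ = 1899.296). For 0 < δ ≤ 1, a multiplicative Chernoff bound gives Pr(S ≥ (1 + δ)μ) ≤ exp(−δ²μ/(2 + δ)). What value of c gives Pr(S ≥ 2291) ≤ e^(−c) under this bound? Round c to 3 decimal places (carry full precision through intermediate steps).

36.616

Write 2291 = (1 + δ)μ, so δ = 2291/1899.296 − 1 = 0.2062364…
Then the exponent is δ²μ/(2 + δ) = (2291 − μ)² / (μ·(2 + δ)) = 36.616035.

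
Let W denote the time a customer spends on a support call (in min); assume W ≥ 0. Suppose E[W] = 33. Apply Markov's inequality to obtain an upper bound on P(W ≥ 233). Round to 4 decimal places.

Markov's inequality: for a non-negative random variable, P(W ≥ a) ≤ E[W]/a.
Here E[W] = 33 and a = 233, so the bound is 33/233 = 0.1416.

0.1416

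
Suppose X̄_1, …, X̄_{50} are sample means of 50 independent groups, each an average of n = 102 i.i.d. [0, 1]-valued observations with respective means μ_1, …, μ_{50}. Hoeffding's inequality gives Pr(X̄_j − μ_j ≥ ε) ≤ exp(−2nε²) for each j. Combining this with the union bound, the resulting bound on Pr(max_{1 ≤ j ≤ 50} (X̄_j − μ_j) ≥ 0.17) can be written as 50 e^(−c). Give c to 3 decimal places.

Union bound over the 50 events: Pr(max_{1 ≤ j ≤ 50} (X̄_j − μ_j) ≥ 0.17) ≤ 50·exp(−2nε²) = 50 exp(−2·102·0.17²).
So c = 2·102·0.17² = 5.8956.

5.896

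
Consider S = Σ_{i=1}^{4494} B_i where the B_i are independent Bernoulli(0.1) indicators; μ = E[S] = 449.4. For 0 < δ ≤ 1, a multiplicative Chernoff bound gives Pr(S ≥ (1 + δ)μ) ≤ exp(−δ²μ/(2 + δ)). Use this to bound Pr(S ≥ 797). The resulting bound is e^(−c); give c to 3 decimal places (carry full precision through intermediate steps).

96.940

Write 797 = (1 + δ)μ, so δ = 797/449.4 − 1 = 0.7734757…
Then the exponent is δ²μ/(2 + δ) = (797 − μ)² / (μ·(2 + δ)) = 96.939795.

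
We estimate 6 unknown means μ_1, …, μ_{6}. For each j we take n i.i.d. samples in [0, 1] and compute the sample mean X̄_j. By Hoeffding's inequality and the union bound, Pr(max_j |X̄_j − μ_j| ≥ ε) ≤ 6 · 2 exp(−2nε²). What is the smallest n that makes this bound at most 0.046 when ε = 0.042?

Need 2·6·exp(−2nε²) ≤ 0.046, i.e. exp(−2nε²) ≤ 0.046/12.
So 2nε² ≥ ln(12/0.046) = 5.564021.
Hence n ≥ 5.564021/(2·0.042²) = 1577.103.
The smallest integer n is 1578.

1578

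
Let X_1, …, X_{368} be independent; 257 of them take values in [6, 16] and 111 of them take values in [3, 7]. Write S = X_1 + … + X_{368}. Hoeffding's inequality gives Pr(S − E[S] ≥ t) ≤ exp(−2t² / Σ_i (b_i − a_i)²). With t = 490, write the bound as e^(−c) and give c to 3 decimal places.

17.477

Σ(b_i − a_i)² = 257·10² + 111·4² = 27476.
c = 2t² / 27476 = 2·490² / 27476 = 17.4771.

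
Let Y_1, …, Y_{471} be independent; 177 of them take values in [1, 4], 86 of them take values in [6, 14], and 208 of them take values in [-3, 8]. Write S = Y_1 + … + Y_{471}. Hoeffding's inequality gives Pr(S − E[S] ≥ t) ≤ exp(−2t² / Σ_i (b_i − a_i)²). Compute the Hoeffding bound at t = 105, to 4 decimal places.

0.5049

Σ(b_i − a_i)² = 177·3² + 86·8² + 208·11² = 32265.
Exponent = 2·105² / 32265 = 0.68340.
Bound = exp(−0.68340) = 0.50490.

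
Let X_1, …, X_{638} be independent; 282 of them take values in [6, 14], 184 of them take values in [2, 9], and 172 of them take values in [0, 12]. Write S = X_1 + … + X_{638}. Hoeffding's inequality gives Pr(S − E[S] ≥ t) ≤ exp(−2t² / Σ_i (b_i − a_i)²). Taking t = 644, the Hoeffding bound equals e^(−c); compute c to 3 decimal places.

Σ(b_i − a_i)² = 282·8² + 184·7² + 172·12² = 51832.
c = 2t² / 51832 = 2·644² / 51832 = 16.0031.

16.003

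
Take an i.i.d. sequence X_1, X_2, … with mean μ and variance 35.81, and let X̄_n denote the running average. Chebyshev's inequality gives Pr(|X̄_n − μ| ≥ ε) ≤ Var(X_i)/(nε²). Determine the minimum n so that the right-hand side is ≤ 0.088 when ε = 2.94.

Require 35.81/(n·2.94²) ≤ 0.088, i.e. n ≥ 35.81/(0.088·2.94²) = 47.079.
The smallest integer n is 48.

48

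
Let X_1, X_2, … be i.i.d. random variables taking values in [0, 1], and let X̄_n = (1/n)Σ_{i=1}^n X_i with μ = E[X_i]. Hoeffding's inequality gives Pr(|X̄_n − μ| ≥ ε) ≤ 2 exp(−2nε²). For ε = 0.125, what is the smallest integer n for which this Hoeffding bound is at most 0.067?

Require 2·exp(−2nε²) ≤ 0.067, i.e. 2nε² ≥ ln(2/0.067) = 3.396210.
So n ≥ 3.396210 / (2·0.125²) = 108.679.
The smallest integer n is 109.

109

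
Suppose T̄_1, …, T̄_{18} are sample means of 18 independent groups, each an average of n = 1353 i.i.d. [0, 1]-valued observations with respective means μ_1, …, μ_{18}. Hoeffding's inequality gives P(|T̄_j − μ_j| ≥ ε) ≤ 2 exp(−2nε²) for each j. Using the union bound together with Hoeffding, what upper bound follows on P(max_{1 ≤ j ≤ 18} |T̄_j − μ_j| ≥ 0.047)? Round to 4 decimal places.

Per-experiment Hoeffding bound: 2·exp(−2·1353·0.047²) = 2·exp(−5.97755) = 0.00507.
Union bound over 18 events: 18·0.00507 = 0.09126.

0.0913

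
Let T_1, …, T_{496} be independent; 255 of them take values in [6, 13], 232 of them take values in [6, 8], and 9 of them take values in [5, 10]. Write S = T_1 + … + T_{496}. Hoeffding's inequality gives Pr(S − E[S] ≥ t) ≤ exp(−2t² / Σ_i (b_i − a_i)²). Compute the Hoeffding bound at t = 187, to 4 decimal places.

0.0059

Σ(b_i − a_i)² = 255·7² + 232·2² + 9·5² = 13648.
Exponent = 2·187² / 13648 = 5.12441.
Bound = exp(−5.12441) = 0.00595.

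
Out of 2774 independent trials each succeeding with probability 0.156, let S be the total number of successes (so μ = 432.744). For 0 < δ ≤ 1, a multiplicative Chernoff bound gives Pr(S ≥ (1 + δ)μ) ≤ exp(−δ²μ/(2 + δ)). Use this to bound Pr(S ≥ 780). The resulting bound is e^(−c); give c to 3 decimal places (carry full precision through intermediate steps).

99.433

Write 780 = (1 + δ)μ, so δ = 780/432.744 − 1 = 0.8024513…
Then the exponent is δ²μ/(2 + δ) = (780 − μ)² / (μ·(2 + δ)) = 99.432963.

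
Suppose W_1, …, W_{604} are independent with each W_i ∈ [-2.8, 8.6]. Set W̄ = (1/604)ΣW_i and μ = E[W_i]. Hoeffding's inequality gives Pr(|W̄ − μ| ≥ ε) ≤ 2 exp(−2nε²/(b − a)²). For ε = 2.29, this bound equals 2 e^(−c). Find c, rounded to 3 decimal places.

c = 2nε²/(b − a)² = 2·604·2.29² / 11.4² = 48.7448.

48.745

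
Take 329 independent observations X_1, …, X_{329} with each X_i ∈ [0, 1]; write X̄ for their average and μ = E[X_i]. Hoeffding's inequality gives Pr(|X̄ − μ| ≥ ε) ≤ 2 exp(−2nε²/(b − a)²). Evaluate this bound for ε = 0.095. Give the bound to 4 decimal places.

0.0053

Exponent: 2nε²/(b − a)² = 2·329·0.095² / 1² = 5.93845.
Bound = 2·exp(−5.93845) = 0.00527.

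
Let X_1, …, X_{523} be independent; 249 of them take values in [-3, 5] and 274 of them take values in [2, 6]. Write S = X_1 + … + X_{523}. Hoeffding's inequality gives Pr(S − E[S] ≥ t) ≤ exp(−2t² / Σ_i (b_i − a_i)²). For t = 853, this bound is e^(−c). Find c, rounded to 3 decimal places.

Σ(b_i − a_i)² = 249·8² + 274·4² = 20320.
c = 2t² / 20320 = 2·853² / 20320 = 71.6151.

71.615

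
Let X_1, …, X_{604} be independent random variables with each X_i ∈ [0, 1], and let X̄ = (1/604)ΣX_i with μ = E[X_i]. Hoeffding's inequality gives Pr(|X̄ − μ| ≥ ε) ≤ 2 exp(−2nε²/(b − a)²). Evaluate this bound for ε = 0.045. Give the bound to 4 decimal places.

0.1732

Exponent: 2nε²/(b − a)² = 2·604·0.045² / 1² = 2.44620.
Bound = 2·exp(−2.44620) = 0.17324.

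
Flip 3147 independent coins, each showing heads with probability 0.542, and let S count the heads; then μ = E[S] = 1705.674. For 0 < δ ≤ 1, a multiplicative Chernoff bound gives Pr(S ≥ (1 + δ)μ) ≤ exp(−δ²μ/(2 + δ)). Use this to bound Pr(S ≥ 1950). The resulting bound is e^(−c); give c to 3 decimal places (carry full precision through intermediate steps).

16.329

Write 1950 = (1 + δ)μ, so δ = 1950/1705.674 − 1 = 0.1432431…
Then the exponent is δ²μ/(2 + δ) = (1950 − μ)² / (μ·(2 + δ)) = 16.329463.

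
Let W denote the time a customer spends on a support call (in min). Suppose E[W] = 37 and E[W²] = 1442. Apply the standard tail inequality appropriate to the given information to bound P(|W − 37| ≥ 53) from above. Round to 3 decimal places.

The first two moments determine the variance, so Chebyshev's inequality is the sharpest standard bound available.
Var(W) = E[W²] − (E[W])² = 1442 − 1369 = 73.
Chebyshev's inequality: P(|W − μ| ≥ t) ≤ Var(W)/t² = 73/2809 = 0.0260.

0.026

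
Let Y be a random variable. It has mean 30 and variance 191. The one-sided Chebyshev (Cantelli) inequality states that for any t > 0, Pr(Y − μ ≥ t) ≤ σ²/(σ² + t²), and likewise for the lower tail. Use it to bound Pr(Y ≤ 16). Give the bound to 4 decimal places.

0.4935

Here σ² = 191 and t = 14, so σ² + t² = 387.
Cantelli's bound: 191/387 = 0.4935.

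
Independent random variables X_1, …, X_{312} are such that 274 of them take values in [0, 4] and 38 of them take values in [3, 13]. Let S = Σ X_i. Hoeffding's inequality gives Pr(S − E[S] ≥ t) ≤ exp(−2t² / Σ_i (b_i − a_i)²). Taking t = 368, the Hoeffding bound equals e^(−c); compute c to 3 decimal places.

Σ(b_i − a_i)² = 274·4² + 38·10² = 8184.
c = 2t² / 8184 = 2·368² / 8184 = 33.0948.

33.095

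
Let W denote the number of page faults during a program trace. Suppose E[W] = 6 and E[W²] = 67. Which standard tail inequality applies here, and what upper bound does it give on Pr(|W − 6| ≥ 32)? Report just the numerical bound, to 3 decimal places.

The first two moments determine the variance, so Chebyshev's inequality is the sharpest standard bound available.
Var(W) = E[W²] − (E[W])² = 67 − 36 = 31.
Chebyshev's inequality: Pr(|W − μ| ≥ t) ≤ Var(W)/t² = 31/1024 = 0.0303.

0.030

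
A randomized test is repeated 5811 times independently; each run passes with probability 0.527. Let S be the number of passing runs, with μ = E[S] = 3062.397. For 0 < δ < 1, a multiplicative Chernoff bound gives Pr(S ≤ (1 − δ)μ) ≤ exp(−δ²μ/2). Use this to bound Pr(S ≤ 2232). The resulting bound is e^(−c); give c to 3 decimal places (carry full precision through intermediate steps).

112.585

Write 2232 = (1 − δ)μ, so δ = 1 − 2232/3062.397 = 0.2711592…
Then the exponent is δ²μ/2 = (μ − 2232)²/(2μ) = 112.584877.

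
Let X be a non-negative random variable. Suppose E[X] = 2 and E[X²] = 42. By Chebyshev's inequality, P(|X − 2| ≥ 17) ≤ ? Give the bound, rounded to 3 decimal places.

Var(X) = E[X²] − (E[X])² = 42 − 4 = 38.
Chebyshev's inequality: P(|X − μ| ≥ t) ≤ Var(X)/t² = 38/289 = 0.1315.

0.131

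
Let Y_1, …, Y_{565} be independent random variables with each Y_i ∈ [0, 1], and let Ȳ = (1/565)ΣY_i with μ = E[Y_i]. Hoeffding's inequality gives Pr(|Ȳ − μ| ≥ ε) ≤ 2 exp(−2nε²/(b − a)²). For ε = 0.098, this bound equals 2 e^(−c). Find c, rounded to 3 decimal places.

10.853

c = 2nε²/(b − a)² = 2·565·0.098² / 1² = 10.8525.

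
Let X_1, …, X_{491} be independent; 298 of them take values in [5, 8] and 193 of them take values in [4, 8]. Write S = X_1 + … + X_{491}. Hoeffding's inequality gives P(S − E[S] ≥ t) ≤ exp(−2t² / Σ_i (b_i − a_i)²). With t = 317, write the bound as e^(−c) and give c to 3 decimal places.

Σ(b_i − a_i)² = 298·3² + 193·4² = 5770.
c = 2t² / 5770 = 2·317² / 5770 = 34.8315.

34.832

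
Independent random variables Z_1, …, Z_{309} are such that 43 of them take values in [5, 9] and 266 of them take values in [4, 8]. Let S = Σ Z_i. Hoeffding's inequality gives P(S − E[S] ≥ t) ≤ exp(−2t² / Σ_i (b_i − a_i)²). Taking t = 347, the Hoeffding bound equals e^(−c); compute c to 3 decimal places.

Σ(b_i − a_i)² = 43·4² + 266·4² = 4944.
c = 2t² / 4944 = 2·347² / 4944 = 48.7091.

48.709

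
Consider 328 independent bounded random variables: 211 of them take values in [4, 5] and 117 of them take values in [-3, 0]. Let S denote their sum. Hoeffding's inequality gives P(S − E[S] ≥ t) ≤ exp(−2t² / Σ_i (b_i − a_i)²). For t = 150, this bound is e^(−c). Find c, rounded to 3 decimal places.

Σ(b_i − a_i)² = 211·1² + 117·3² = 1264.
c = 2t² / 1264 = 2·150² / 1264 = 35.6013.

35.601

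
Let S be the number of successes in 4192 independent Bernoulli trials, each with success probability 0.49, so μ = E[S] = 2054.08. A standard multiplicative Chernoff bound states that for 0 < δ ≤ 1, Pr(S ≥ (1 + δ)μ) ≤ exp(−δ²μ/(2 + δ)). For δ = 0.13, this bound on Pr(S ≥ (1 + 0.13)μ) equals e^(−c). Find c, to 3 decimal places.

c = δ²μ/(2 + δ) = 0.13²·2054.08/(2 + 0.13) = 16.2976.

16.298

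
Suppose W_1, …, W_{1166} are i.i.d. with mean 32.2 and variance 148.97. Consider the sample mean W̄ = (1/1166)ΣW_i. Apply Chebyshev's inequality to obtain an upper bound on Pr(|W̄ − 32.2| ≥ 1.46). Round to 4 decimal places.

0.0599

Var(W̄) = Var(W_i)/n = 148.97/1166 = 0.12776.
Chebyshev: Pr(|W̄ − 32.2| ≥ 1.46) ≤ Var(W̄)/(1.46)² = 148.97/(1166·1.46²) = 0.0599.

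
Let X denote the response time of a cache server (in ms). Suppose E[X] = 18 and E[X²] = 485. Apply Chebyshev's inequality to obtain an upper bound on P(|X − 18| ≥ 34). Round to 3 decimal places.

0.139

Var(X) = E[X²] − (E[X])² = 485 − 324 = 161.
Chebyshev's inequality: P(|X − μ| ≥ t) ≤ Var(X)/t² = 161/1156 = 0.1393.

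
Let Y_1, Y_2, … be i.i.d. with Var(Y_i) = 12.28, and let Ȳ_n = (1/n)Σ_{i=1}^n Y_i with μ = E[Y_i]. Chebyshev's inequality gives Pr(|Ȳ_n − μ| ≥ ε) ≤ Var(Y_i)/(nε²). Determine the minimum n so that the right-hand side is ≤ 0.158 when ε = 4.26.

5

Require 12.28/(n·4.26²) ≤ 0.158, i.e. n ≥ 12.28/(0.158·4.26²) = 4.283.
The smallest integer n is 5.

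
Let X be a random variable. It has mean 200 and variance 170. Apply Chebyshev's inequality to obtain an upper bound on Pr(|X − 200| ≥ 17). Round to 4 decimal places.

0.5882

Chebyshev: Pr(|X − μ| ≥ t) ≤ Var(X)/t².
Bound = 170 / 289 = 0.5882.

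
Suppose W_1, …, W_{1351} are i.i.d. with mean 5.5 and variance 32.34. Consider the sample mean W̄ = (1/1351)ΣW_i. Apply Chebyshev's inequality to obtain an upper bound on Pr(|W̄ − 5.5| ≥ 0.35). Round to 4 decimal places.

0.1954

Var(W̄) = Var(W_i)/n = 32.34/1351 = 0.023938.
Chebyshev: Pr(|W̄ − 5.5| ≥ 0.35) ≤ Var(W̄)/(0.35)² = 32.34/(1351·0.35²) = 0.1954.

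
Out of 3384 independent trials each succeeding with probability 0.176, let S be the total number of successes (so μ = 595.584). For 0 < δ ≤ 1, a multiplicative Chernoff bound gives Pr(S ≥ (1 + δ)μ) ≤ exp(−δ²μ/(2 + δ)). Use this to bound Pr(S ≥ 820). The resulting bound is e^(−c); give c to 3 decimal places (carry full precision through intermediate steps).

Write 820 = (1 + δ)μ, so δ = 820/595.584 − 1 = 0.3767999…
Then the exponent is δ²μ/(2 + δ) = (820 − μ)² / (μ·(2 + δ)) = 35.577218.

35.577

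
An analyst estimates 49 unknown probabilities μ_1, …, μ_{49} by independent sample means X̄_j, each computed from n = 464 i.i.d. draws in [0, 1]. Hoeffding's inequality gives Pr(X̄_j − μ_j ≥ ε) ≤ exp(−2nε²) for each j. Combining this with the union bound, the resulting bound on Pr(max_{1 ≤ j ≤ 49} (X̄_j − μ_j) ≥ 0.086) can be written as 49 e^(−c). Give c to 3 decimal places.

Union bound over the 49 events: Pr(max_{1 ≤ j ≤ 49} (X̄_j − μ_j) ≥ 0.086) ≤ 49·exp(−2nε²) = 49 exp(−2·464·0.086²).
So c = 2·464·0.086² = 6.8635.

6.863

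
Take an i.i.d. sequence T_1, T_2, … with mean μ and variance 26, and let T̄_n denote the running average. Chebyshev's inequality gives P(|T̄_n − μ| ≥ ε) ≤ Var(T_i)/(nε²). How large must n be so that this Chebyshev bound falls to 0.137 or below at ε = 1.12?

152

Require 26/(n·1.12²) ≤ 0.137, i.e. n ≥ 26/(0.137·1.12²) = 151.292.
The smallest integer n is 152.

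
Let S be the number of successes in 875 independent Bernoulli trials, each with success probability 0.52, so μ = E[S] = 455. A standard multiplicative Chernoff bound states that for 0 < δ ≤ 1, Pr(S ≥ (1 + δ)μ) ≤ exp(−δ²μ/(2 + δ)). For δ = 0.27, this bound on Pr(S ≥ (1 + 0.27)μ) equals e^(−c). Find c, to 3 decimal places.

c = δ²μ/(2 + δ) = 0.27²·455/(2 + 0.27) = 14.6121.

14.612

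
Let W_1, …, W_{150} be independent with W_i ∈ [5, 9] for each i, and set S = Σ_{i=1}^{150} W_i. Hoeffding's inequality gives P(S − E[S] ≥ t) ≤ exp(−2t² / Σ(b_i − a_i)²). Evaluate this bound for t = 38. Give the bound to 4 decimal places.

0.3002

Σ(b_i − a_i)² = 150·(4)² = 2400.
Exponent = 2·38²/2400 = 1.2033.
Bound = exp(−1.2033) = 0.30019.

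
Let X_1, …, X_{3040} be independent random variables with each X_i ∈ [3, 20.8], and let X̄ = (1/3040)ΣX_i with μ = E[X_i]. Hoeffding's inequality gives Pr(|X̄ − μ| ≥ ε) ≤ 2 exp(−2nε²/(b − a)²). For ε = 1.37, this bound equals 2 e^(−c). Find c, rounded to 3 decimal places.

36.017

c = 2nε²/(b − a)² = 2·3040·1.37² / 17.8² = 36.0168.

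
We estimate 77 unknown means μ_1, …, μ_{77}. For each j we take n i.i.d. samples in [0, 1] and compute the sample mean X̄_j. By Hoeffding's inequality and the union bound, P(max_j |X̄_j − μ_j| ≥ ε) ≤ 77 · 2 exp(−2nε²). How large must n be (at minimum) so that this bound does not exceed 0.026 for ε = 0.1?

435

Need 2·77·exp(−2nε²) ≤ 0.026, i.e. exp(−2nε²) ≤ 0.026/154.
So 2nε² ≥ ln(154/0.026) = 8.686611.
Hence n ≥ 8.686611/(2·0.1²) = 434.331.
The smallest integer n is 435.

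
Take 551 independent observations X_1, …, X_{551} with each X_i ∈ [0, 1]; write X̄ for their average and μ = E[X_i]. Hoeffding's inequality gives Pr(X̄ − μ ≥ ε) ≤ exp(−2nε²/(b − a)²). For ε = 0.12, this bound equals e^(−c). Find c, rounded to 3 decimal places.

15.869

c = 2nε²/(b − a)² = 2·551·0.12² / 1² = 15.8688.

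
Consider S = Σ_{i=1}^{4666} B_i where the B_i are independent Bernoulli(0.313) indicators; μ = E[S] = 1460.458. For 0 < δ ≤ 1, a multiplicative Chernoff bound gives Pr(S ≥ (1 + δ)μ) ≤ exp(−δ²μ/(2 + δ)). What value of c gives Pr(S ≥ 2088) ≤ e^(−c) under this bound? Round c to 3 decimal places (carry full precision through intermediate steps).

110.980

Write 2088 = (1 + δ)μ, so δ = 2088/1460.458 − 1 = 0.4296885…
Then the exponent is δ²μ/(2 + δ) = (2088 − μ)² / (μ·(2 + δ)) = 110.980308.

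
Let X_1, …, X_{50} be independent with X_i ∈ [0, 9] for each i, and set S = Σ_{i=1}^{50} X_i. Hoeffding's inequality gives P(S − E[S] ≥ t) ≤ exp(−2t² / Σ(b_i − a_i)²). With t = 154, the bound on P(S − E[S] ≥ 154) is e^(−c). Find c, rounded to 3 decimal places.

11.712

Σ(b_i − a_i)² = 50·(9)² = 4050.
c = 2t²/4050 = 2·154²/4050 = 11.7116.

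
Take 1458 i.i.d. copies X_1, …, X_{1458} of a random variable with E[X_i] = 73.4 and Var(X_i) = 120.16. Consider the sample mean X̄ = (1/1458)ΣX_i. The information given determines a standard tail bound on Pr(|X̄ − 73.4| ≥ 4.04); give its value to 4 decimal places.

0.0050

With mean and variance of each term known, Chebyshev's inequality bounds the deviation of the sum (or sample mean).
Var(X̄) = Var(X_i)/n = 120.16/1458 = 0.082414.
Chebyshev: Pr(|X̄ − 73.4| ≥ 4.04) ≤ Var(X̄)/(4.04)² = 120.16/(1458·4.04²) = 0.0050.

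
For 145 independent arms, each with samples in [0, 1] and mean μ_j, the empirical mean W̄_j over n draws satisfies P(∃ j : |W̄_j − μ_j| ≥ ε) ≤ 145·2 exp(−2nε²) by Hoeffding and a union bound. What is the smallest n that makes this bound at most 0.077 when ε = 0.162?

Need 2·145·exp(−2nε²) ≤ 0.077, i.e. exp(−2nε²) ≤ 0.077/290.
So 2nε² ≥ ln(290/0.077) = 8.233831.
Hence n ≥ 8.233831/(2·0.162²) = 156.871.
The smallest integer n is 157.

157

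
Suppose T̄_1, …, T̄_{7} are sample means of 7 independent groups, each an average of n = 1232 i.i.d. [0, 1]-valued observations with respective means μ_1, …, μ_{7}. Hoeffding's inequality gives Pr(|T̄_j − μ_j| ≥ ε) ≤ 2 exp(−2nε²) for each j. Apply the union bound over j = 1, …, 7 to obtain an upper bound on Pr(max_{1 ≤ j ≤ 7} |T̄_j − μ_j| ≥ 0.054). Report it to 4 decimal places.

0.0106

Per-experiment Hoeffding bound: 2·exp(−2·1232·0.054²) = 2·exp(−7.18502) = 0.0015157.
Union bound over 7 events: 7·0.0015157 = 0.01061.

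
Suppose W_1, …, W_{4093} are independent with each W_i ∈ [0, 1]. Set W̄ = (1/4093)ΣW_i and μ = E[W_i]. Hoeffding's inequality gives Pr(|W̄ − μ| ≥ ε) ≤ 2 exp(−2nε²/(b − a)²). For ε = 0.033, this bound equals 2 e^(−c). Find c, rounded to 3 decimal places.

8.915

c = 2nε²/(b − a)² = 2·4093·0.033² / 1² = 8.9146.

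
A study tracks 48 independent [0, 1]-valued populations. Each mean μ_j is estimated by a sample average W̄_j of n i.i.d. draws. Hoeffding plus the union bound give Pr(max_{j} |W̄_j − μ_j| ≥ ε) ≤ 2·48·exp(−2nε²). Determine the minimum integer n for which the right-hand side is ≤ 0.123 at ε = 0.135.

Need 2·48·exp(−2nε²) ≤ 0.123, i.e. exp(−2nε²) ≤ 0.123/96.
So 2nε² ≥ ln(96/0.123) = 6.659919.
Hence n ≥ 6.659919/(2·0.135²) = 182.714.
The smallest integer n is 183.

183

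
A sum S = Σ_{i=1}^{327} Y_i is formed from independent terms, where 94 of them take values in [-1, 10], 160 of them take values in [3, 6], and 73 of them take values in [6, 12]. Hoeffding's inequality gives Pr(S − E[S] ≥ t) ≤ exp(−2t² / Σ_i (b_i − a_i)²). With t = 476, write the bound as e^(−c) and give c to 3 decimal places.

Σ(b_i − a_i)² = 94·11² + 160·3² + 73·6² = 15442.
c = 2t² / 15442 = 2·476² / 15442 = 29.3454.

29.345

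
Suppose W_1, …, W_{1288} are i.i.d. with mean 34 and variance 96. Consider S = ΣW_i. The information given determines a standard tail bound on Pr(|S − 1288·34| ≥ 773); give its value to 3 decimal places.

0.207

With mean and variance of each term known, Chebyshev's inequality bounds the deviation of the sum (or sample mean).
Var(S) = n·Var(W_i) = 1288·96 = 123648.
Chebyshev: Pr(|S − 1288·34| ≥ 773) ≤ Var(S)/773² = 123648/597529 = 0.2069.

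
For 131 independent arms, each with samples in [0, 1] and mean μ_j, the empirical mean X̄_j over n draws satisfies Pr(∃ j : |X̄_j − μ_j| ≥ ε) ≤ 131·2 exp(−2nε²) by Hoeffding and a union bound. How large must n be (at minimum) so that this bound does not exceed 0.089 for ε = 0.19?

111

Need 2·131·exp(−2nε²) ≤ 0.089, i.e. exp(−2nε²) ≤ 0.089/262.
So 2nε² ≥ ln(262/0.089) = 7.987463.
Hence n ≥ 7.987463/(2·0.19²) = 110.630.
The smallest integer n is 111.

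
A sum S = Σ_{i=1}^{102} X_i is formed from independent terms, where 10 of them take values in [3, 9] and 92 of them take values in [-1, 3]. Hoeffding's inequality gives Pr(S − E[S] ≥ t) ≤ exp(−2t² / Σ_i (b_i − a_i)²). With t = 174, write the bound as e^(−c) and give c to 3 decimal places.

33.052

Σ(b_i − a_i)² = 10·6² + 92·4² = 1832.
c = 2t² / 1832 = 2·174² / 1832 = 33.0524.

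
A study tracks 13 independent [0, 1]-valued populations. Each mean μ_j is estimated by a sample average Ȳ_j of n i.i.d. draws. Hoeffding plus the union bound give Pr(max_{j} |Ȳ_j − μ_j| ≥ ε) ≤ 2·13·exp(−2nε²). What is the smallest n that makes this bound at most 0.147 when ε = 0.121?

Need 2·13·exp(−2nε²) ≤ 0.147, i.e. exp(−2nε²) ≤ 0.147/26.
So 2nε² ≥ ln(26/0.147) = 5.175419.
Hence n ≥ 5.175419/(2·0.121²) = 176.744.
The smallest integer n is 177.

177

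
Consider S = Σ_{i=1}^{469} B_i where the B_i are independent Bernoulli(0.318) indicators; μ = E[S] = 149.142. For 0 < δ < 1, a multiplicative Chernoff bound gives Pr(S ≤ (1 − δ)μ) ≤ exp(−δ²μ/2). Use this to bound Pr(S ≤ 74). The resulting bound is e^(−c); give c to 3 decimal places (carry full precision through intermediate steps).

18.929

Write 74 = (1 − δ)μ, so δ = 1 − 74/149.142 = 0.5038286…
Then the exponent is δ²μ/2 = (μ − 74)²/(2μ) = 18.929343.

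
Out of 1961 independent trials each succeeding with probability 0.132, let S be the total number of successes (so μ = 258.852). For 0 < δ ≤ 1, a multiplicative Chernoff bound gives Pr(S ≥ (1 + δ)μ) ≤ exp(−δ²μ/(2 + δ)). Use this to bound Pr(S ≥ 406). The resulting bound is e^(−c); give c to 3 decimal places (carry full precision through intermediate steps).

Write 406 = (1 + δ)μ, so δ = 406/258.852 − 1 = 0.5684638…
Then the exponent is δ²μ/(2 + δ) = (406 − μ)² / (μ·(2 + δ)) = 32.567449.

32.567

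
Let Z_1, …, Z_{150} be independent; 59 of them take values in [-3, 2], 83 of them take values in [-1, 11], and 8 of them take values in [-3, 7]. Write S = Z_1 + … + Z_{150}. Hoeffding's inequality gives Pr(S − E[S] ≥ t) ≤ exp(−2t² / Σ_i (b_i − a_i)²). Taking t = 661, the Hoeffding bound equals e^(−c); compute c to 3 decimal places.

Σ(b_i − a_i)² = 59·5² + 83·12² + 8·10² = 14227.
c = 2t² / 14227 = 2·661² / 14227 = 61.4214.

61.421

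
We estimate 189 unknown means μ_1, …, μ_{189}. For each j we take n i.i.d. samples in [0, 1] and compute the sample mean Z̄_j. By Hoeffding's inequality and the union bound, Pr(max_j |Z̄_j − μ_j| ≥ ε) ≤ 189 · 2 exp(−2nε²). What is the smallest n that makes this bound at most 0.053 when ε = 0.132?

255

Need 2·189·exp(−2nε²) ≤ 0.053, i.e. exp(−2nε²) ≤ 0.053/378.
So 2nε² ≥ ln(378/0.053) = 8.872358.
Hence n ≥ 8.872358/(2·0.132²) = 254.602.
The smallest integer n is 255.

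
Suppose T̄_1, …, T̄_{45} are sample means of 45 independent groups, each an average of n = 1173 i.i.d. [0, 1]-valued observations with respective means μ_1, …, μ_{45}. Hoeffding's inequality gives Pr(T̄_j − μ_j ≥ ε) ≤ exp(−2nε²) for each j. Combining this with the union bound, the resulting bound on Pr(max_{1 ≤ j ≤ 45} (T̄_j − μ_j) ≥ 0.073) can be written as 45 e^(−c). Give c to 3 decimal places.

Union bound over the 45 events: Pr(max_{1 ≤ j ≤ 45} (T̄_j − μ_j) ≥ 0.073) ≤ 45·exp(−2nε²) = 45 exp(−2·1173·0.073²).
So c = 2·1173·0.073² = 12.5018.

12.502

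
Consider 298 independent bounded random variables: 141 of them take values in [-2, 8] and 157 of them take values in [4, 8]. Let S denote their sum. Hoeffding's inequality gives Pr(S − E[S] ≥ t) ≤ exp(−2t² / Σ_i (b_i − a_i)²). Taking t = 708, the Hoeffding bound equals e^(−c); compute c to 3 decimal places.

Σ(b_i − a_i)² = 141·10² + 157·4² = 16612.
c = 2t² / 16612 = 2·708² / 16612 = 60.3496.

60.350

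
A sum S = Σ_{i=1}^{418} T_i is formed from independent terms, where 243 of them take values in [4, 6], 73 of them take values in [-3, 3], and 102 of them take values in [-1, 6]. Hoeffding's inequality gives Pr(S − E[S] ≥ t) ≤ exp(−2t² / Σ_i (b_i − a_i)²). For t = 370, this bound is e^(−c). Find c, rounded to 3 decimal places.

Σ(b_i − a_i)² = 243·2² + 73·6² + 102·7² = 8598.
c = 2t² / 8598 = 2·370² / 8598 = 31.8446.

31.845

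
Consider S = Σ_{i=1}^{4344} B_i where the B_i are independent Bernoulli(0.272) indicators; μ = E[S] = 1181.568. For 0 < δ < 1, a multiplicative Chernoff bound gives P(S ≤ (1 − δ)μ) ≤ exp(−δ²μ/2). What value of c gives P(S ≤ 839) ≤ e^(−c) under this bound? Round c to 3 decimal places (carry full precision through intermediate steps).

49.660

Write 839 = (1 − δ)μ, so δ = 1 − 839/1181.568 = 0.2899266…
Then the exponent is δ²μ/2 = (μ − 839)²/(2μ) = 49.659789.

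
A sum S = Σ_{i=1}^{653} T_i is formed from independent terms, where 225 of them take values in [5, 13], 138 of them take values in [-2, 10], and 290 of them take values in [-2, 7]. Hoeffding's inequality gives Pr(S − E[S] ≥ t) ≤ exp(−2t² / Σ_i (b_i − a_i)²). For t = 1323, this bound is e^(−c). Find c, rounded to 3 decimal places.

60.605

Σ(b_i − a_i)² = 225·8² + 138·12² + 290·9² = 57762.
c = 2t² / 57762 = 2·1323² / 57762 = 60.6049.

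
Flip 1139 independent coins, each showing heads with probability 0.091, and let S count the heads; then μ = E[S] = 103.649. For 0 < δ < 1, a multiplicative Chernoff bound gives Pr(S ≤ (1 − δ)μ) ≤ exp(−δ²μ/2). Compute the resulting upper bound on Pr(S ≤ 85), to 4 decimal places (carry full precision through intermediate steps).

Write 85 = (1 − δ)μ, so δ = 1 − 85/103.649 = 0.1799246…
Then the exponent is δ²μ/2 = (μ − 85)²/(2μ) = 1.677706.
Bound = exp(−1.677706) = 0.18680.

0.1868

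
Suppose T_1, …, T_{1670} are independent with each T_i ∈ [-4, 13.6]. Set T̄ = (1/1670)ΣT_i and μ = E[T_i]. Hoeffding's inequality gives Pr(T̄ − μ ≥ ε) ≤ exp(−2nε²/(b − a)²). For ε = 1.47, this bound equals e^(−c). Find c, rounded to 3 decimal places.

c = 2nε²/(b − a)² = 2·1670·1.47² / 17.6² = 23.3000.

23.300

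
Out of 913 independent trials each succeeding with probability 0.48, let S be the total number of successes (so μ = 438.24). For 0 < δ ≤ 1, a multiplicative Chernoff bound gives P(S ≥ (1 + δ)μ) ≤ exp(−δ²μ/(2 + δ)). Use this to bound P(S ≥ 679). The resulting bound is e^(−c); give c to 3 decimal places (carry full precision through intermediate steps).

51.883

Write 679 = (1 + δ)μ, so δ = 679/438.24 − 1 = 0.5493793…
Then the exponent is δ²μ/(2 + δ) = (679 − μ)² / (μ·(2 + δ)) = 51.882655.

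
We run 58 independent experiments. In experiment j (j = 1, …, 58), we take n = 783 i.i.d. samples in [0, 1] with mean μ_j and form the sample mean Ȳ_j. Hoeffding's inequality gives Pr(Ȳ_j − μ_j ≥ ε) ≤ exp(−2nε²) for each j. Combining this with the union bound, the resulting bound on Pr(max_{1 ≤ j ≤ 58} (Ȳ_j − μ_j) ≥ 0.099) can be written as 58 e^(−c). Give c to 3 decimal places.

15.348

Union bound over the 58 events: Pr(max_{1 ≤ j ≤ 58} (Ȳ_j − μ_j) ≥ 0.099) ≤ 58·exp(−2nε²) = 58 exp(−2·783·0.099²).
So c = 2·783·0.099² = 15.3484.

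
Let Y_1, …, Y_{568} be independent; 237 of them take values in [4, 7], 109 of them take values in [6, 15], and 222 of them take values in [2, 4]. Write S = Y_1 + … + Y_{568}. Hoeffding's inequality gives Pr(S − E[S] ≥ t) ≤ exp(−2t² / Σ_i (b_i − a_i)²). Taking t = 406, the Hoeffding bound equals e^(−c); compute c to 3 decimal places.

Σ(b_i − a_i)² = 237·3² + 109·9² + 222·2² = 11850.
c = 2t² / 11850 = 2·406² / 11850 = 27.8204.

27.820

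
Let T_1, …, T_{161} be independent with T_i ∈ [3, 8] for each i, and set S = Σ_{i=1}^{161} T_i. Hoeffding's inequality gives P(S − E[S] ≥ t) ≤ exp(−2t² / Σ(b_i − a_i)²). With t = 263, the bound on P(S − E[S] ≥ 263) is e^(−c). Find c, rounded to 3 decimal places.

34.370

Σ(b_i − a_i)² = 161·(5)² = 4025.
c = 2t²/4025 = 2·263²/4025 = 34.3697.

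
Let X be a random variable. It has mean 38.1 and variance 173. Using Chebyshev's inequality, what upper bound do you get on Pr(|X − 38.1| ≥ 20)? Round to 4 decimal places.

0.4325

Chebyshev: Pr(|X − μ| ≥ t) ≤ Var(X)/t².
Bound = 173 / 400 = 0.4325.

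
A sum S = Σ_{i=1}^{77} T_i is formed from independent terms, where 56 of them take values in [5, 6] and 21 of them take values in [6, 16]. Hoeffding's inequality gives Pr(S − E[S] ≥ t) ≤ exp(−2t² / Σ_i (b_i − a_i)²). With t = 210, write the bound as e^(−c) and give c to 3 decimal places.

Σ(b_i − a_i)² = 56·1² + 21·10² = 2156.
c = 2t² / 2156 = 2·210² / 2156 = 40.9091.

40.909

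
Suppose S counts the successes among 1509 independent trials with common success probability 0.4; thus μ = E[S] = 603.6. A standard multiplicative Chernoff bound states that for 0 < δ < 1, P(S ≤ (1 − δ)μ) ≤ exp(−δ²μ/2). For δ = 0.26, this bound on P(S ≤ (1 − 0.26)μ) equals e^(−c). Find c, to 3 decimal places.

c = δ²μ/2 = 0.26²·603.6/2 = 20.4017.

20.402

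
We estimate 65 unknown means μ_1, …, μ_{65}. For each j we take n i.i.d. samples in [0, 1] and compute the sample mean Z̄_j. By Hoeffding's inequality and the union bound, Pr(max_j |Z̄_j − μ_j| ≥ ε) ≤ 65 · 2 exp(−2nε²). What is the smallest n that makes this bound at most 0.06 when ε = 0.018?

11854

Need 2·65·exp(−2nε²) ≤ 0.06, i.e. exp(−2nε²) ≤ 0.06/130.
So 2nε² ≥ ln(130/0.06) = 7.680945.
Hence n ≥ 7.680945/(2·0.018²) = 11853.310.
The smallest integer n is 11854.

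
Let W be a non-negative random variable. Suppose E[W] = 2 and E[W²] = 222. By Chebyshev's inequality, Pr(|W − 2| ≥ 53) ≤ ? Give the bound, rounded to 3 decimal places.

0.078

Var(W) = E[W²] − (E[W])² = 222 − 4 = 218.
Chebyshev's inequality: Pr(|W − μ| ≥ t) ≤ Var(W)/t² = 218/2809 = 0.0776.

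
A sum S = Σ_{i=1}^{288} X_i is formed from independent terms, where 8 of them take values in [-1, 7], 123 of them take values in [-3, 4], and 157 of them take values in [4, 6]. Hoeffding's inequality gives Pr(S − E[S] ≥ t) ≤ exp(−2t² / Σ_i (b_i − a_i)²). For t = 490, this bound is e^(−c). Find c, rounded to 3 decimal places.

Σ(b_i − a_i)² = 8·8² + 123·7² + 157·2² = 7167.
c = 2t² / 7167 = 2·490² / 7167 = 67.0015.

67.002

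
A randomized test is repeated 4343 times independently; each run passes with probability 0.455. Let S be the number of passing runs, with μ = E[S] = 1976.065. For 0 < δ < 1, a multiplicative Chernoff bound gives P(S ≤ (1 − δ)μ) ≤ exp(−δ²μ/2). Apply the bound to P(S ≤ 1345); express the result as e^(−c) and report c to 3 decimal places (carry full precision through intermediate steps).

100.767

Write 1345 = (1 − δ)μ, so δ = 1 − 1345/1976.065 = 0.3193544…
Then the exponent is δ²μ/2 = (μ − 1345)²/(2μ) = 100.766684.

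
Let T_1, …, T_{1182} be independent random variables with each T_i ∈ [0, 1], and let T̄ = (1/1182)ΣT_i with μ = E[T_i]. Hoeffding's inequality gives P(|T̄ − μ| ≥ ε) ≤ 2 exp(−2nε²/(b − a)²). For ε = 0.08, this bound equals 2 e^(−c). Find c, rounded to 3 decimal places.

15.130

c = 2nε²/(b − a)² = 2·1182·0.08² / 1² = 15.1296.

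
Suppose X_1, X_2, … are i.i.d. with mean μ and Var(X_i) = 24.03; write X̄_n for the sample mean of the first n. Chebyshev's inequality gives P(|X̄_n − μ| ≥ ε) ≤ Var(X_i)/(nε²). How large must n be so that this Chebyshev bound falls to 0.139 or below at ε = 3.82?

Require 24.03/(n·3.82²) ≤ 0.139, i.e. n ≥ 24.03/(0.139·3.82²) = 11.847.
The smallest integer n is 12.

12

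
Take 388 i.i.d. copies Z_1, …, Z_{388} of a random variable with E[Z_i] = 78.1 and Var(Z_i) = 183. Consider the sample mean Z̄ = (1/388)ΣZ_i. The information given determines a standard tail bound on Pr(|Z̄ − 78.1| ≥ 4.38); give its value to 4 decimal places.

0.0246

With mean and variance of each term known, Chebyshev's inequality bounds the deviation of the sum (or sample mean).
Var(Z̄) = Var(Z_i)/n = 183/388 = 0.47165.
Chebyshev: Pr(|Z̄ − 78.1| ≥ 4.38) ≤ Var(Z̄)/(4.38)² = 183/(388·4.38²) = 0.0246.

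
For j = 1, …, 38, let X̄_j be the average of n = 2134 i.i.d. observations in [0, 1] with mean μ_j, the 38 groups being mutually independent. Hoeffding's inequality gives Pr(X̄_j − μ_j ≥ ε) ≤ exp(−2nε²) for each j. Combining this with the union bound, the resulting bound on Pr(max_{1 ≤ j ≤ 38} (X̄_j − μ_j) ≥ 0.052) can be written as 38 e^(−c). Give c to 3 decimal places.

Union bound over the 38 events: Pr(max_{1 ≤ j ≤ 38} (X̄_j − μ_j) ≥ 0.052) ≤ 38·exp(−2nε²) = 38 exp(−2·2134·0.052²).
So c = 2·2134·0.052² = 11.5407.

11.541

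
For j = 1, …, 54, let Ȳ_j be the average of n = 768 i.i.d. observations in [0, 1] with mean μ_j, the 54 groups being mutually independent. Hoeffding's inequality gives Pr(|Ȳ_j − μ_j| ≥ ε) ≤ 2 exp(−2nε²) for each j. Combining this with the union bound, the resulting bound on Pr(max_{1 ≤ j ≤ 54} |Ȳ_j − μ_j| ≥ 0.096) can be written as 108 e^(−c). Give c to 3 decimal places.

14.156

Union bound over the 54 events: Pr(max_{1 ≤ j ≤ 54} |Ȳ_j − μ_j| ≥ 0.096) ≤ 54·2·exp(−2nε²) = 108 exp(−2·768·0.096²).
So c = 2·768·0.096² = 14.1558.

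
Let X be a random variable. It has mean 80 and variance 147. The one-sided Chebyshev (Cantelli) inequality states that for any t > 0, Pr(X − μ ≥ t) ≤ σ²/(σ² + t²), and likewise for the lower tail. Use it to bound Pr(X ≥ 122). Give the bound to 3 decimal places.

Here σ² = 147 and t = 42, so σ² + t² = 1911.
Cantelli's bound: 147/1911 = 0.0769.

0.077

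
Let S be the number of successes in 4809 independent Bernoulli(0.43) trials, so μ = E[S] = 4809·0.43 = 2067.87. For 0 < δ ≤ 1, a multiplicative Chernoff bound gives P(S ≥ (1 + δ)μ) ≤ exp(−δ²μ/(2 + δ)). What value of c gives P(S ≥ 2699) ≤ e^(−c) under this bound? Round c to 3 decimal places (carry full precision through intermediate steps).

Write 2699 = (1 + δ)μ, so δ = 2699/2067.87 − 1 = 0.3052078…
Then the exponent is δ²μ/(2 + δ) = (2699 − μ)² / (μ·(2 + δ)) = 83.561137.

83.561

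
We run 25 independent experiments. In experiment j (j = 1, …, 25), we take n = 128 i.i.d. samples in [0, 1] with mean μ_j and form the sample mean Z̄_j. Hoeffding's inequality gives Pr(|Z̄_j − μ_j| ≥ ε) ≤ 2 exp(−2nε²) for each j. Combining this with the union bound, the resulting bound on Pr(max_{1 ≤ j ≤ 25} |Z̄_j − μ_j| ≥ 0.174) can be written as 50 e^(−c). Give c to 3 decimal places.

Union bound over the 25 events: Pr(max_{1 ≤ j ≤ 25} |Z̄_j − μ_j| ≥ 0.174) ≤ 25·2·exp(−2nε²) = 50 exp(−2·128·0.174²).
So c = 2·128·0.174² = 7.7507.

7.751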